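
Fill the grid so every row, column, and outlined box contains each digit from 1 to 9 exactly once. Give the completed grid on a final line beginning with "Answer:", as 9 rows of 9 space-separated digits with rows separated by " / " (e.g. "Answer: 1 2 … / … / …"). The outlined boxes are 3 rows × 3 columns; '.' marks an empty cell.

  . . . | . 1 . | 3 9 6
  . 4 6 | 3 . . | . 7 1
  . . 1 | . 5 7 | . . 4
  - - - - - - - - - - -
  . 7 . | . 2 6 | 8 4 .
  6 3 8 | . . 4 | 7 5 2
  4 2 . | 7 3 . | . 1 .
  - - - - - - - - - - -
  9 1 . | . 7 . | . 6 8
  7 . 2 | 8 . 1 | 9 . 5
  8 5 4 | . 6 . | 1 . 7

Step 1. [r3c7∈{2}] r3c7's peers cover all but 2. So r3c7=2.
Step 2. [r5c5∈{9}] r5c5 is down to just 9 ⇒ r5c5=9.
Step 3. [r2c6∈{2,8,9}] row 2 places 9 nowhere but r2c6. So r2c6=9.
Step 4. [r9c8∈{2,3}] col 8 places 2 nowhere but r9c8, so r9c8=2.
Step 5. [r6c9∈{9}] r6c9 has the single candidate 9 ⇒ r6c9=9.
Step 6. [r6c3∈{5}] r6c3's peers cover all but 5, so r6c3=5.
Step 7. [r7c6∈{2,3,5}] r7c6 is the only open cell in col 6 admitting 5. So r7c6=5.
Step 8. [r1c6∈{2,8}] 2 has one home in col 6: r1c6. So r1c6=2.
Step 9. [r7c4∈{2,4}] r7c4 is the only open cell in row 7 admitting 2. So r7c4=2.
Step 10. [r1c2∈{8}] nothing but 8 survives at r1c2 ⇒ r1c2=8.
Step 11. [r4c4∈{1,5}] in row 4, 5 fits only at r4c4. So r4c4=5.
Step 12. [r1c1∈{5}] r1c1's peers cover all but 5 ⇒ r1c1=5.
Step 13. [r1c3∈{7}] nothing but 7 survives at r1c3. So r1c3=7.
Step 14. [r4c3∈{9}] r4c3 has the single candidate 9. So r4c3=9.
Step 15. [r4c9∈{3}] nothing but 3 survives at r4c9. So r4c9=3.
Step 16. [r3c4∈{6}] r3c4 is down to just 6 ⇒ r3c4=6.
Step 17. [r5c4∈{1}] only 1 remains possible at r5c4. So r5c4=1.
Step 18. [r3c1∈{3}] nothing but 3 survives at r3c1, so r3c1=3.
Step 19. [r2c5∈{8}] r2c5's peers cover all but 8. So r2c5=8.
Step 20. [r8c2∈{6}] r8c2 is down to just 6 ⇒ r8c2=6.
Step 21. [r6c7∈{6}] r6c7 is down to just 6. So r6c7=6.
Step 22. [r2c1∈{2}] r2c1's peers cover all but 2, so r2c1=2.
Step 23. [r8c8∈{3}] r8c8's peers cover all but 3 ⇒ r8c8=3.
Step 24. [r9c6∈{3}] r9c6 is down to just 3. So r9c6=3.
Step 25. [r7c7∈{4}] r7c7 is down to just 4. So r7c7=4.
Step 26. [r7c3∈{3}] r7c3 has the single candidate 3. So r7c3=3.
Step 27. [r8c5∈{4}] only 4 remains possible at r8c5 ⇒ r8c5=4.
Step 28. [r1c4∈{4}] r1c4's peers cover all but 4 ⇒ r1c4=4.
Step 29. [r2c7∈{5}] r2c7's peers cover all but 5, so r2c7=5.
Step 30. [r3c2∈{9}] only 9 remains possible at r3c2 ⇒ r3c2=9.
Step 31. [r9c4∈{9}] only 9 remains possible at r9c4, so r9c4=9.
Step 32. [r4c1∈{1}] only 1 remains possible at r4c1 ⇒ r4c1=1.
Step 33. [r6c6∈{8}] r6c6's peers cover all but 8 ⇒ r6c6=8.
Step 34. [r3c8∈{8}] nothing but 8 survives at r3c8 ⇒ r3c8=8.

Answer: 5 8 7 4 1 2 3 9 6 / 2 4 6 3 8 9 5 7 1 / 3 9 1 6 5 7 2 8 4 / 1 7 9 5 2 6 8 4 3 / 6 3 8 1 9 4 7 5 2 / 4 2 5 7 3 8 6 1 9 / 9 1 3 2 7 5 4 6 8 / 7 6 2 8 4 1 9 3 5 / 8 5 4 9 6 3 1 2 7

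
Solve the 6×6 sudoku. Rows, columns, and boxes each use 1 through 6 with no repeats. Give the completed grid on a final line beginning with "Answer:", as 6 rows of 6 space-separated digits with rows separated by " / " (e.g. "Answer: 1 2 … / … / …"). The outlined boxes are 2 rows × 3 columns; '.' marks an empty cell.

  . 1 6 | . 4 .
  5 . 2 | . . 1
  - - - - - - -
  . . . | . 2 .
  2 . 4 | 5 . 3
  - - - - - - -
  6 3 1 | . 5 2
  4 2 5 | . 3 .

Step 1. [r4c2∈{6}] r4c2 is down to just 6, so r4c2=6.
Step 2. [r6c6∈{6}] r6c6's peers cover all but 6 ⇒ r6c6=6.
Step 3. [r3c4∈{1,4,6}] 6 has one home in row 3: r3c4. So r3c4=6.
Step 4. [r1c1∈{3}] r1c1 has the single candidate 3 ⇒ r1c1=3.
Step 5. [r3c3∈{3}] r3c3 is down to just 3 ⇒ r3c3=3.
Step 6. [r1c6∈{5}] r1c6 is down to just 5. So r1c6=5.
Step 7. [r2c2∈{4}] r2c2's peers cover all but 4 ⇒ r2c2=4.
Step 8. [r3c6∈{4}] r3c6 has the single candidate 4. So r3c6=4.
Step 9. [r2c5∈{6}] r2c5's peers cover all but 6. So r2c5=6.
Step 10. [r6c4∈{1}] r6c4 is down to just 1, so r6c4=1.
Step 11. [r4c5∈{1}] only 1 remains possible at r4c5 ⇒ r4c5=1.
Step 12. [r3c1∈{1}] r3c1 is down to just 1 ⇒ r3c1=1.
Step 13. [r5c4∈{4}] r5c4 has the single candidate 4 ⇒ r5c4=4.
Step 14. [r1c4∈{2}] r1c4 is down to just 2 ⇒ r1c4=2.
Step 15. [r3c2∈{5}] r3c2's peers cover all but 5 ⇒ r3c2=5.
Step 16. [r2c4∈{3}] r2c4 is down to just 3 ⇒ r2c4=3.

Answer: 3 1 6 2 4 5 / 5 4 2 3 6 1 / 1 5 3 6 2 4 / 2 6 4 5 1 3 / 6 3 1 4 5 2 / 4 2 5 1 3 6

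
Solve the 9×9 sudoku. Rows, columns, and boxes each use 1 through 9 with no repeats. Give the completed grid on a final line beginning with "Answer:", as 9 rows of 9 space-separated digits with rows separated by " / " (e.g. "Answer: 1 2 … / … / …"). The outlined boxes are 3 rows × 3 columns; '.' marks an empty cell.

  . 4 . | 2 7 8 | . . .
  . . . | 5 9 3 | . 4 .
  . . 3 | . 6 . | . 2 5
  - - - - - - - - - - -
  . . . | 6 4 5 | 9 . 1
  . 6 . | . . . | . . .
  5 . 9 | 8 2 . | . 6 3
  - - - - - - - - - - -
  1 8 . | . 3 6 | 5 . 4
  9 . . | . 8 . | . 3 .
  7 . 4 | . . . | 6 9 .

Step 1. [r8c7∈{1,2,7}] box 9 places 1 nowhere but r8c7. So r8c7=1.
Step 2. [r7c3∈{2}] only 2 remains possible at r7c3, so r7c3=2.
Step 3. [r3c1∈{8}] r3c1 is down to just 8, so r3c1=8.
Step 4. [r5c5∈{1}] only 1 remains possible at r5c5, so r5c5=1.
Step 5. [r5c7∈{2,4,7,8}] in col 7, 2 fits only at r5c7, so r5c7=2.
Step 6. [r6c6∈{7}] r6c6 has the single candidate 7, so r6c6=7.
Step 7. [r1c1∈{6}] only 6 remains possible at r1c1, so r1c1=6.
Step 8. [r7c8∈{7}] r7c8's peers cover all but 7 ⇒ r7c8=7.
Step 9. [r5c9∈{7,8}] 7 has one home in box 6: r5c9. So r5c9=7.
Step 10. [r2c7∈{7,8}] col 7 places 8 nowhere but r2c7, so r2c7=8.
Step 11. [r3c2∈{1,7,9}] row 3 places 9 nowhere but r3c2. So r3c2=9.
Step 12. [r4c8∈{8}] only 8 remains possible at r4c8. So r4c8=8.
Step 13. [r8c2∈{5}] nothing but 5 survives at r8c2 ⇒ r8c2=5.
Step 14. [r5c4∈{3,9}] 3 has one home in col 4: r5c4 ⇒ r5c4=3.
Step 15. [r2c1∈{2}] only 2 remains possible at r2c1 ⇒ r2c1=2.
Step 16. [r4c3∈{7}] r4c3's peers cover all but 7. So r4c3=7.
Step 17. [r2c3∈{1}] only 1 remains possible at r2c3, so r2c3=1.
Step 18. [r8c9∈{2}] r8c9 has the single candidate 2. So r8c9=2.
Step 19. [r8c6∈{4}] r8c6 has the single candidate 4. So r8c6=4.
Step 20. [r9c4∈{1}] nothing but 1 survives at r9c4 ⇒ r9c4=1.
Step 21. [r4c1∈{3}] r4c1 has the single candidate 3, so r4c1=3.
Step 22. [r5c8∈{5}] nothing but 5 survives at r5c8. So r5c8=5.
Step 23. [r1c7∈{3}] nothing but 3 survives at r1c7 ⇒ r1c7=3.
Step 24. [r5c6∈{9}] r5c6's peers cover all but 9 ⇒ r5c6=9.
Step 25. [r1c9∈{9}] r1c9 has the single candidate 9. So r1c9=9.
Step 26. [r2c2∈{7}] r2c2's peers cover all but 7 ⇒ r2c2=7.
Step 27. [r8c4∈{7}] r8c4 has the single candidate 7, so r8c4=7.
Step 28. [r2c9∈{6}] r2c9's peers cover all but 6 ⇒ r2c9=6.
Step 29. [r3c6∈{1}] only 1 remains possible at r3c6, so r3c6=1.
Step 30. [r9c6∈{2}] r9c6's peers cover all but 2, so r9c6=2.
Step 31. [r3c7∈{7}] r3c7 has the single candidate 7. So r3c7=7.
Step 32. [r9c5∈{5}] nothing but 5 survives at r9c5. So r9c5=5.
Step 33. [r6c7∈{4}] r6c7's peers cover all but 4. So r6c7=4.
Step 34. [r5c1∈{4}] nothing but 4 survives at r5c1. So r5c1=4.
Step 35. [r5c3∈{8}] only 8 remains possible at r5c3, so r5c3=8.
Step 36. [r4c2∈{2}] r4c2 has the single candidate 2, so r4c2=2.
Step 37. [r3c4∈{4}] r3c4 is down to just 4, so r3c4=4.
Step 38. [r1c3∈{5}] r1c3 has the single candidate 5 ⇒ r1c3=5.
Step 39. [r6c2∈{1}] r6c2's peers cover all but 1 ⇒ r6c2=1.
Step 40. [r7c4∈{9}] only 9 remains possible at r7c4. So r7c4=9.
Step 41. [r9c9∈{8}] only 8 remains possible at r9c9, so r9c9=8.
Step 42. [r8c3∈{6}] r8c3 has the single candidate 6 ⇒ r8c3=6.
Step 43. [r1c8∈{1}] r1c8's peers cover all but 1 ⇒ r1c8=1.
Step 44. [r9c2∈{3}] r9c2's peers cover all but 3. So r9c2=3.

Answer: 6 4 5 2 7 8 3 1 9 / 2 7 1 5 9 3 8 4 6 / 8 9 3 4 6 1 7 2 5 / 3 2 7 6 4 5 9 8 1 / 4 6 8 3 1 9 2 5 7 / 5 1 9 8 2 7 4 6 3 / 1 8 2 9 3 6 5 7 4 / 9 5 6 7 8 4 1 3 2 / 7 3 4 1 5 2 6 9 8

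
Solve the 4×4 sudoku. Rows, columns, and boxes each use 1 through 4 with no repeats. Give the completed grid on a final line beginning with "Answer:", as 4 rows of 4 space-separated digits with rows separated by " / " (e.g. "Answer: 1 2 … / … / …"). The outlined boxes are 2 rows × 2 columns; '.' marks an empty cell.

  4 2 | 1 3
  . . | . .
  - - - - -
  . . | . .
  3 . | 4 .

Step 1. [r4c4∈{1,2}] row 4 places 2 nowhere but r4c4 ⇒ r4c4=2.
Step 2. [r4c2∈{1}] r4c2 has the single candidate 1, so r4c2=1.
Step 3. [r2c1∈{1}] r2c1 has the single candidate 1, so r2c1=1.
Step 4. [r2c3∈{2}] only 2 remains possible at r2c3, so r2c3=2.
Step 5. [r2c4∈{4}] r2c4 has the single candidate 4. So r2c4=4.
Step 6. [r3c1∈{2}] nothing but 2 survives at r3c1. So r3c1=2.
Step 7. [r2c2∈{3}] r2c2 has the single candidate 3. So r2c2=3.
Step 8. [r3c2∈{4}] nothing but 4 survives at r3c2. So r3c2=4.
Step 9. [r3c4∈{1}] r3c4 is down to just 1. So r3c4=1.
Step 10. [r3c3∈{3}] r3c3's peers cover all but 3 ⇒ r3c3=3.

Answer: 4 2 1 3 / 1 3 2 4 / 2 4 3 1 / 3 1 4 2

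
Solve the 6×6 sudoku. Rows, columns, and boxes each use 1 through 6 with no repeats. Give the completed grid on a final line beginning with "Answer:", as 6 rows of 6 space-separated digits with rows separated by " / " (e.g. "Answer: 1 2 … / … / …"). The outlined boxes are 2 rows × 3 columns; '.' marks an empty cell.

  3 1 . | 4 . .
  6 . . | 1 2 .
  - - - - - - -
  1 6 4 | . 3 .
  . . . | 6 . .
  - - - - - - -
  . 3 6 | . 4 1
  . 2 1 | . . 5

Step 1. [r4c2∈{5}] r4c2's peers cover all but 5 ⇒ r4c2=5.
Step 2. [r1c5∈{5,6}] r1c5 is the only open cell in col 5 admitting 5, so r1c5=5.
Step 3. [r3c6∈{2}] r3c6 is down to just 2, so r3c6=2.
Step 4. [r4c1∈{2}] r4c1 is down to just 2 ⇒ r4c1=2.
Step 5. [r1c6∈{6}] r1c6 is down to just 6. So r1c6=6.
Step 6. [r6c5∈{6}] only 6 remains possible at r6c5. So r6c5=6.
Step 7. [r2c6∈{3}] r2c6 has the single candidate 3 ⇒ r2c6=3.
Step 8. [r4c5∈{1}] r4c5 is down to just 1 ⇒ r4c5=1.
Step 9. [r3c4∈{5}] r3c4 is down to just 5, so r3c4=5.
Step 10. [r2c3∈{5}] r2c3 is down to just 5. So r2c3=5.
Step 11. [r5c4∈{2}] only 2 remains possible at r5c4. So r5c4=2.
Step 12. [r6c1∈{4}] nothing but 4 survives at r6c1, so r6c1=4.
Step 13. [r5c1∈{5}] r5c1's peers cover all but 5. So r5c1=5.
Step 14. [r1c3∈{2}] r1c3 has the single candidate 2 ⇒ r1c3=2.
Step 15. [r2c2∈{4}] r2c2's peers cover all but 4 ⇒ r2c2=4.
Step 16. [r4c3∈{3}] r4c3's peers cover all but 3, so r4c3=3.
Step 17. [r6c4∈{3}] r6c4's peers cover all but 3, so r6c4=3.
Step 18. [r4c6∈{4}] only 4 remains possible at r4c6, so r4c6=4.

Answer: 3 1 2 4 5 6 / 6 4 5 1 2 3 / 1 6 4 5 3 2 / 2 5 3 6 1 4 / 5 3 6 2 4 1 / 4 2 1 3 6 5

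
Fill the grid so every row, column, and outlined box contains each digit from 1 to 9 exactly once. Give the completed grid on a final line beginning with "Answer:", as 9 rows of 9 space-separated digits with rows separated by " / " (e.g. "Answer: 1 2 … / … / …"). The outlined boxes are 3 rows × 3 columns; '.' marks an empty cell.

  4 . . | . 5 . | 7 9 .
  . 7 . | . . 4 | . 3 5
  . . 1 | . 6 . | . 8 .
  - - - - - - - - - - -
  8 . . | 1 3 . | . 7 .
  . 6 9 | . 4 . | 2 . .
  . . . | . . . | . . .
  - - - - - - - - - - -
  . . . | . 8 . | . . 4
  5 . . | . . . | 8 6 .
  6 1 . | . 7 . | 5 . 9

Step 1. [r1c2∈{2,3,8}] in col 2, 8 fits only at r1c2, so r1c2=8.
Step 2. [r3c9∈{2}] r3c9's peers cover all but 2 ⇒ r3c9=2.
Step 3. [r6c8∈{1,4,5}] col 8 places 4 nowhere but r6c8, so r6c8=4.
Step 4. [r4c9∈{6}] r4c9 has the single candidate 6. So r4c9=6.
Step 5. [r1c9∈{1}] r1c9 has the single candidate 1 ⇒ r1c9=1.
Step 6. [r2c4∈{2,8,9}] in row 2, 8 fits only at r2c4. So r2c4=8.
Step 7. [r9c8∈{2}] only 2 remains possible at r9c8, so r9c8=2.
Step 8. [r9c6∈{3}] r9c6 is down to just 3. So r9c6=3.
Step 9. [r1c6∈{2}] nothing but 2 survives at r1c6, so r1c6=2.
Step 10. [r3c2∈{3,5,9}] across row 3, 5 lands solely at r3c2 ⇒ r3c2=5.
Step 11. [r5c8∈{1,5}] r5c8 is the only open cell in col 8 admitting 5. So r5c8=5.
Step 12. [r5c4∈{7}] nothing but 7 survives at r5c4 ⇒ r5c4=7.
Step 13. [r6c7∈{1,3,9}] r6c7 is the only open cell in box 6 admitting 1, so r6c7=1.
Step 14. [r7c7∈{3}] r7c7 has the single candidate 3 ⇒ r7c7=3.
Step 15. [r2c5∈{1,9}] row 2 places 1 nowhere but r2c5. So r2c5=1.
Step 16. [r2c1∈{2,9}] across row 2, 9 lands solely at r2c1 ⇒ r2c1=9.
Step 17. [r2c3∈{2,6}] in row 2, 2 fits only at r2c3. So r2c3=2.
Step 18. [r4c2∈{2,4}] row 4 places 2 nowhere but r4c2, so r4c2=2.
Step 19. [r8c2∈{3,4,9}] col 2 places 4 nowhere but r8c2. So r8c2=4.
Step 20. [r6c2∈{3}] nothing but 3 survives at r6c2. So r6c2=3.
Step 21. [r7c3∈{7}] r7c3 is down to just 7, so r7c3=7.
Step 22. [r6c3∈{5}] r6c3 has the single candidate 5 ⇒ r6c3=5.
Step 23. [r7c4∈{2,5,6,9}] col 4 places 5 nowhere but r7c4. So r7c4=5.
Step 24. [r7c6∈{1,6,9}] row 7 places 6 nowhere but r7c6 ⇒ r7c6=6.
Step 25. [r5c6∈{8}] r5c6 is down to just 8 ⇒ r5c6=8.
Step 26. [r6c6∈{9}] r6c6's peers cover all but 9, so r6c6=9.
Step 27. [r3c1∈{3}] only 3 remains possible at r3c1. So r3c1=3.
Step 28. [r6c5∈{2}] nothing but 2 survives at r6c5, so r6c5=2.
Step 29. [r8c4∈{2,9}] in row 8, 2 fits only at r8c4. So r8c4=2.
Step 30. [r5c1∈{1}] nothing but 1 survives at r5c1 ⇒ r5c1=1.
Step 31. [r1c4∈{3}] only 3 remains possible at r1c4. So r1c4=3.
Step 32. [r4c7∈{9}] r4c7 has the single candidate 9 ⇒ r4c7=9.
Step 33. [r4c6∈{5}] nothing but 5 survives at r4c6. So r4c6=5.
Step 34. [r2c7∈{6}] only 6 remains possible at r2c7. So r2c7=6.
Step 35. [r1c3∈{6}] r1c3's peers cover all but 6. So r1c3=6.
Step 36. [r5c9∈{3}] r5c9 has the single candidate 3. So r5c9=3.
Step 37. [r9c3∈{8}] r9c3 is down to just 8, so r9c3=8.
Step 38. [r7c2∈{9}] r7c2 is down to just 9. So r7c2=9.
Step 39. [r8c6∈{1}] nothing but 1 survives at r8c6, so r8c6=1.
Step 40. [r7c1∈{2}] r7c1 is down to just 2 ⇒ r7c1=2.
Step 41. [r9c4∈{4}] r9c4 is down to just 4. So r9c4=4.
Step 42. [r8c5∈{9}] r8c5 is down to just 9 ⇒ r8c5=9.
Step 43. [r6c1∈{7}] r6c1's peers cover all but 7 ⇒ r6c1=7.
Step 44. [r8c9∈{7}] r8c9 has the single candidate 7 ⇒ r8c9=7.
Step 45. [r3c4∈{9}] r3c4's peers cover all but 9 ⇒ r3c4=9.
Step 46. [r4c3∈{4}] r4c3 has the single candidate 4. So r4c3=4.
Step 47. [r6c9∈{8}] nothing but 8 survives at r6c9, so r6c9=8.
Step 48. [r3c6∈{7}] nothing but 7 survives at r3c6, so r3c6=7.
Step 49. [r6c4∈{6}] only 6 remains possible at r6c4, so r6c4=6.
Step 50. [r3c7∈{4}] r3c7's peers cover all but 4. So r3c7=4.
Step 51. [r7c8∈{1}] only 1 remains possible at r7c8. So r7c8=1.
Step 52. [r8c3∈{3}] only 3 remains possible at r8c3 ⇒ r8c3=3.

Answer: 4 8 6 3 5 2 7 9 1 / 9 7 2 8 1 4 6 3 5 / 3 5 1 9 6 7 4 8 2 / 8 2 4 1 3 5 9 7 6 / 1 6 9 7 4 8 2 5 3 / 7 3 5 6 2 9 1 4 8 / 2 9 7 5 8 6 3 1 4 / 5 4 3 2 9 1 8 6 7 / 6 1 8 4 7 3 5 2 9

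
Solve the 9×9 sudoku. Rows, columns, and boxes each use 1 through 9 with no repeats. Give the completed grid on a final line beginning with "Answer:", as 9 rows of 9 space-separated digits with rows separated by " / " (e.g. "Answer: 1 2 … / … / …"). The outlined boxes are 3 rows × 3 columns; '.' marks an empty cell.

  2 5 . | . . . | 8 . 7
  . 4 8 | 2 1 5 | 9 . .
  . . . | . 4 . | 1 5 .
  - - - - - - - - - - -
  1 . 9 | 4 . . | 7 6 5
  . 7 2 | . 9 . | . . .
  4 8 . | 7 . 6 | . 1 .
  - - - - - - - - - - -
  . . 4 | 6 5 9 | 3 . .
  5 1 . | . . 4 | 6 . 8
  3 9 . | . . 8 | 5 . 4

Step 1. [r1c6∈{3}] r1c6 has the single candidate 3, so r1c6=3.
Step 2. [r3c2∈{3,6}] in col 2, 6 fits only at r3c2. So r3c2=6.
Step 3. [r8c3∈{7}] nothing but 7 survives at r8c3, so r8c3=7.
Step 4. [r5c9∈{3}] r5c9 is down to just 3. So r5c9=3.
Step 5. [r4c5∈{2,3,8}] r4c5 is the only open cell in row 4 admitting 8 ⇒ r4c5=8.
Step 6. [r6c5∈{2,3}] 3 has one home in box 5: r6c5. So r6c5=3.
Step 7. [r3c1∈{7,9}] r3c1 is the only open cell in col 1 admitting 9. So r3c1=9.
Step 8. [r9c5∈{2,7}] 7 has one home in col 5: r9c5 ⇒ r9c5=7.
Step 9. [r9c8∈{2}] nothing but 2 survives at r9c8, so r9c8=2.
Step 10. [r5c6∈{1}] r5c6's peers cover all but 1, so r5c6=1.
Step 11. [r5c8∈{4,8}] 8 has one home in row 5: r5c8. So r5c8=8.
Step 12. [r6c7∈{2}] r6c7 is down to just 2 ⇒ r6c7=2.
Step 13. [r7c8∈{7}] nothing but 7 survives at r7c8 ⇒ r7c8=7.
Step 14. [r1c3∈{1}] r1c3 is down to just 1 ⇒ r1c3=1.
Step 15. [r3c4∈{8}] r3c4's peers cover all but 8 ⇒ r3c4=8.
Step 16. [r4c6∈{2}] r4c6 is down to just 2. So r4c6=2.
Step 17. [r8c4∈{3}] only 3 remains possible at r8c4 ⇒ r8c4=3.
Step 18. [r5c7∈{4}] r5c7's peers cover all but 4. So r5c7=4.
Step 19. [r1c8∈{4}] r1c8 has the single candidate 4, so r1c8=4.
Step 20. [r2c8∈{3}] r2c8's peers cover all but 3. So r2c8=3.
Step 21. [r1c5∈{6}] only 6 remains possible at r1c5. So r1c5=6.
Step 22. [r3c3∈{3}] only 3 remains possible at r3c3 ⇒ r3c3=3.
Step 23. [r7c1∈{8}] only 8 remains possible at r7c1 ⇒ r7c1=8.
Step 24. [r6c9∈{9}] r6c9's peers cover all but 9, so r6c9=9.
Step 25. [r9c3∈{6}] only 6 remains possible at r9c3. So r9c3=6.
Step 26. [r2c9∈{6}] nothing but 6 survives at r2c9, so r2c9=6.
Step 27. [r2c1∈{7}] only 7 remains possible at r2c1. So r2c1=7.
Step 28. [r7c9∈{1}] r7c9's peers cover all but 1 ⇒ r7c9=1.
Step 29. [r1c4∈{9}] only 9 remains possible at r1c4 ⇒ r1c4=9.
Step 30. [r3c9∈{2}] r3c9 has the single candidate 2 ⇒ r3c9=2.
Step 31. [r8c5∈{2}] nothing but 2 survives at r8c5. So r8c5=2.
Step 32. [r8c8∈{9}] r8c8 has the single candidate 9. So r8c8=9.
Step 33. [r9c4∈{1}] r9c4 is down to just 1 ⇒ r9c4=1.
Step 34. [r5c4∈{5}] r5c4's peers cover all but 5 ⇒ r5c4=5.
Step 35. [r3c6∈{7}] only 7 remains possible at r3c6, so r3c6=7.
Step 36. [r4c2∈{3}] nothing but 3 survives at r4c2 ⇒ r4c2=3.
Step 37. [r5c1∈{6}] r5c1 has the single candidate 6. So r5c1=6.
Step 38. [r6c3∈{5}] nothing but 5 survives at r6c3, so r6c3=5.
Step 39. [r7c2∈{2}] only 2 remains possible at r7c2. So r7c2=2.

Answer: 2 5 1 9 6 3 8 4 7 / 7 4 8 2 1 5 9 3 6 / 9 6 3 8 4 7 1 5 2 / 1 3 9 4 8 2 7 6 5 / 6 7 2 5 9 1 4 8 3 / 4 8 5 7 3 6 2 1 9 / 8 2 4 6 5 9 3 7 1 / 5 1 7 3 2 4 6 9 8 / 3 9 6 1 7 8 5 2 4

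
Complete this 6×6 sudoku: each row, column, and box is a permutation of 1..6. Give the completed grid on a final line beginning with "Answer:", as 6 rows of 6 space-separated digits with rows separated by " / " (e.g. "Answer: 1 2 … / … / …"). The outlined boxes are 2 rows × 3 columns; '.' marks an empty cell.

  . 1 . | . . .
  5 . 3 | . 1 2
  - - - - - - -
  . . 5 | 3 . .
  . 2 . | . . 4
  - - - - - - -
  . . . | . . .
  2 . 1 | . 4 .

Step 1. [r4c3∈{6}] r4c3 is down to just 6 ⇒ r4c3=6.
Step 2. [r5c4∈{1,2,5,6}] across col 4, 2 lands solely at r5c4, so r5c4=2.
Step 3. [r5c6∈{1,3,5,6}] in row 5, 1 fits only at r5c6, so r5c6=1.
Step 4. [r3c2∈{4}] r3c2 is down to just 4 ⇒ r3c2=4.
Step 5. [r2c2∈{6}] r2c2's peers cover all but 6 ⇒ r2c2=6.
Step 6. [r4c5∈{5}] r4c5 has the single candidate 5 ⇒ r4c5=5.
Step 7. [r1c1∈{4}] r1c1's peers cover all but 4 ⇒ r1c1=4.
Step 8. [r3c6∈{6}] only 6 remains possible at r3c6 ⇒ r3c6=6.
Step 9. [r6c4∈{5,6}] across row 6, 6 lands solely at r6c4 ⇒ r6c4=6.
Step 10. [r5c5∈{3}] nothing but 3 survives at r5c5, so r5c5=3.
Step 11. [r6c6∈{5}] r6c6's peers cover all but 5, so r6c6=5.
Step 12. [r4c4∈{1}] nothing but 1 survives at r4c4. So r4c4=1.
Step 13. [r5c2∈{5}] r5c2 is down to just 5. So r5c2=5.
Step 14. [r1c4∈{5}] r1c4's peers cover all but 5. So r1c4=5.
Step 15. [r4c1∈{3}] r4c1 is down to just 3, so r4c1=3.
Step 16. [r5c3∈{4}] only 4 remains possible at r5c3, so r5c3=4.
Step 17. [r5c1∈{6}] r5c1's peers cover all but 6, so r5c1=6.
Step 18. [r2c4∈{4}] r2c4 is down to just 4 ⇒ r2c4=4.
Step 19. [r1c6∈{3}] r1c6 is down to just 3. So r1c6=3.
Step 20. [r1c5∈{6}] r1c5's peers cover all but 6. So r1c5=6.
Step 21. [r3c1∈{1}] only 1 remains possible at r3c1 ⇒ r3c1=1.
Step 22. [r3c5∈{2}] r3c5's peers cover all but 2, so r3c5=2.
Step 23. [r6c2∈{3}] nothing but 3 survives at r6c2 ⇒ r6c2=3.
Step 24. [r1c3∈{2}] r1c3 is down to just 2. So r1c3=2.

Answer: 4 1 2 5 6 3 / 5 6 3 4 1 2 / 1 4 5 3 2 6 / 3 2 6 1 5 4 / 6 5 4 2 3 1 / 2 3 1 6 4 5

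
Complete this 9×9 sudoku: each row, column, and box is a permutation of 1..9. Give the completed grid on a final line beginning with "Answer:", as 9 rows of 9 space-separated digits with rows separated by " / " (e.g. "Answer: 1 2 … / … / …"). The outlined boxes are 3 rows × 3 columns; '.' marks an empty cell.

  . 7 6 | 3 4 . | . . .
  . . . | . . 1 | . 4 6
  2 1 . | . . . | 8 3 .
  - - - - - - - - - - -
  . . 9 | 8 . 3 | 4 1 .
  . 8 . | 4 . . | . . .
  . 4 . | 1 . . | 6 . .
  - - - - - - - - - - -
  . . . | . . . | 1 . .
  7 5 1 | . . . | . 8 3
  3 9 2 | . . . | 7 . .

Step 1. [r6c1∈{5}] r6c1's peers cover all but 5. So r6c1=5.
Step 2. [r3c9∈{5,7,9}] 7 has one home in box 3: r3c9 ⇒ r3c9=7.
Step 3. [r4c5∈{2,5,6,7}] 7 has one home in row 4: r4c5 ⇒ r4c5=7.
Step 4. [r7c6∈{2,4,5,6,7,8,9}] r7c6 is the only open cell in col 6 admitting 7 ⇒ r7c6=7.
Step 5. [r4c9∈{2,5}] across row 4, 5 lands solely at r4c9 ⇒ r4c9=5.
Step 6. [r7c5∈{2,3,5,6,8,9}] in row 7, 3 fits only at r7c5, so r7c5=3.
Step 7. [r8c6∈{2,4,6,9}] 4 has one home in row 8: r8c6, so r8c6=4.
Step 8. [r7c1∈{4,6,8}] across col 1, 4 lands solely at r7c1 ⇒ r7c1=4.
Step 9. [r5c7∈{2,3,9}] col 7 places 3 nowhere but r5c7, so r5c7=3.
Step 10. [r7c2∈{6}] r7c2's peers cover all but 6, so r7c2=6.
Step 11. [r9c8∈{5,6}] col 8 places 6 nowhere but r9c8, so r9c8=6.
Step 12. [r9c4∈{5}] nothing but 5 survives at r9c4, so r9c4=5.
Step 13. [r7c8∈{2,5,9}] r7c8 is the only open cell in row 7 admitting 5 ⇒ r7c8=5.
Step 14. [r5c3∈{7}] nothing but 7 survives at r5c3. So r5c3=7.
Step 15. [r9c6∈{8}] only 8 remains possible at r9c6 ⇒ r9c6=8.
Step 16. [r2c5∈{2,5,8,9}] in col 5, 8 fits only at r2c5 ⇒ r2c5=8.
Step 17. [r2c1∈{9}] r2c1 has the single candidate 9. So r2c1=9.
Step 18. [r6c9∈{2,8,9}] 8 has one home in row 6: r6c9, so r6c9=8.
Step 19. [r6c8∈{2,7,9}] r6c8 is the only open cell in row 6 admitting 7. So r6c8=7.
Step 20. [r1c9∈{1,2,9}] r1c9 is the only open cell in row 1 admitting 1. So r1c9=1.
Step 21. [r5c1∈{1,6}] in row 5, 1 fits only at r5c1 ⇒ r5c1=1.
Step 22. [r3c3∈{4,5}] across row 3, 4 lands solely at r3c3, so r3c3=4.
Step 23. [r2c3∈{3,5}] 5 has one home in col 3: r2c3, so r2c3=5.
Step 24. [r2c7∈{2}] nothing but 2 survives at r2c7, so r2c7=2.
Step 25. [r5c8∈{2,9}] in col 8, 2 fits only at r5c8. So r5c8=2.
Step 26. [r8c7∈{9}] only 9 remains possible at r8c7 ⇒ r8c7=9.
Step 27. [r1c6∈{2,5,9}] in row 1, 2 fits only at r1c6. So r1c6=2.
Step 28. [r6c6∈{9}] only 9 remains possible at r6c6, so r6c6=9.
Step 29. [r3c5∈{5,6,9}] r3c5 is the only open cell in col 5 admitting 9. So r3c5=9.
Step 30. [r5c5∈{5,6}] r5c5 is the only open cell in col 5 admitting 5, so r5c5=5.
Step 31. [r3c4∈{6}] nothing but 6 survives at r3c4. So r3c4=6.
Step 32. [r8c4∈{2}] r8c4's peers cover all but 2. So r8c4=2.
Step 33. [r3c6∈{5}] nothing but 5 survives at r3c6, so r3c6=5.
Step 34. [r5c6∈{6}] r5c6 is down to just 6. So r5c6=6.
Step 35. [r7c3∈{8}] r7c3 has the single candidate 8. So r7c3=8.
Step 36. [r1c7∈{5}] nothing but 5 survives at r1c7. So r1c7=5.
Step 37. [r2c4∈{7}] r2c4's peers cover all but 7 ⇒ r2c4=7.
Step 38. [r4c1∈{6}] r4c1 is down to just 6, so r4c1=6.
Step 39. [r6c3∈{3}] only 3 remains possible at r6c3, so r6c3=3.
Step 40. [r7c4∈{9}] r7c4 has the single candidate 9. So r7c4=9.
Step 41. [r6c5∈{2}] r6c5 has the single candidate 2, so r6c5=2.
Step 42. [r2c2∈{3}] only 3 remains possible at r2c2, so r2c2=3.
Step 43. [r8c5∈{6}] nothing but 6 survives at r8c5. So r8c5=6.
Step 44. [r4c2∈{2}] r4c2 has the single candidate 2 ⇒ r4c2=2.
Step 45. [r9c9∈{4}] only 4 remains possible at r9c9 ⇒ r9c9=4.
Step 46. [r7c9∈{2}] r7c9 has the single candidate 2 ⇒ r7c9=2.
Step 47. [r1c1∈{8}] nothing but 8 survives at r1c1 ⇒ r1c1=8.
Step 48. [r1c8∈{9}] r1c8 is down to just 9. So r1c8=9.
Step 49. [r9c5∈{1}] nothing but 1 survives at r9c5, so r9c5=1.
Step 50. [r5c9∈{9}] r5c9 is down to just 9, so r5c9=9.

Answer: 8 7 6 3 4 2 5 9 1 / 9 3 5 7 8 1 2 4 6 / 2 1 4 6 9 5 8 3 7 / 6 2 9 8 7 3 4 1 5 / 1 8 7 4 5 6 3 2 9 / 5 4 3 1 2 9 6 7 8 / 4 6 8 9 3 7 1 5 2 / 7 5 1 2 6 4 9 8 3 / 3 9 2 5 1 8 7 6 4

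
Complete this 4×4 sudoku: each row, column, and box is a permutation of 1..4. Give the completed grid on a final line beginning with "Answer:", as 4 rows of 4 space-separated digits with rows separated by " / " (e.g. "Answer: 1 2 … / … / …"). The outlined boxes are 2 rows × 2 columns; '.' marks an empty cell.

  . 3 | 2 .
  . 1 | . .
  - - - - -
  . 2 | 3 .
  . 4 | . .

Step 1. [r4c3∈{1}] r4c3 is down to just 1 ⇒ r4c3=1.
Step 2. [r2c3∈{4}] nothing but 4 survives at r2c3 ⇒ r2c3=4.
Step 3. [r1c4∈{1}] only 1 remains possible at r1c4. So r1c4=1.
Step 4. [r2c4∈{3}] r2c4 is down to just 3 ⇒ r2c4=3.
Step 5. [r4c4∈{2}] nothing but 2 survives at r4c4 ⇒ r4c4=2.
Step 6. [r1c1∈{4}] r1c1 is down to just 4 ⇒ r1c1=4.
Step 7. [r3c4∈{4}] r3c4 is down to just 4, so r3c4=4.
Step 8. [r3c1∈{1}] r3c1's peers cover all but 1 ⇒ r3c1=1.
Step 9. [r2c1∈{2}] r2c1 is down to just 2 ⇒ r2c1=2.
Step 10. [r4c1∈{3}] r4c1 is down to just 3. So r4c1=3.

Answer: 4 3 2 1 / 2 1 4 3 / 1 2 3 4 / 3 4 1 2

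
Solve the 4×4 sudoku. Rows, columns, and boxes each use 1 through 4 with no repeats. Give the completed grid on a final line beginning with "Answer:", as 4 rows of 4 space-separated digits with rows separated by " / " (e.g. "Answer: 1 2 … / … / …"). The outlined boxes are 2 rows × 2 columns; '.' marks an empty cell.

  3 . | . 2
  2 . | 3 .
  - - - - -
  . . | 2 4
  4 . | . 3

Step 1. [r2c2∈{1,4}] r2c2 is the only open cell in row 2 admitting 4 ⇒ r2c2=4.
Step 2. [r1c2∈{1}] r1c2's peers cover all but 1, so r1c2=1.
Step 3. [r4c2∈{2}] r4c2 has the single candidate 2 ⇒ r4c2=2.
Step 4. [r1c3∈{4}] only 4 remains possible at r1c3, so r1c3=4.
Step 5. [r3c1∈{1}] nothing but 1 survives at r3c1. So r3c1=1.
Step 6. [r2c4∈{1}] r2c4 is down to just 1 ⇒ r2c4=1.
Step 7. [r3c2∈{3}] r3c2's peers cover all but 3, so r3c2=3.
Step 8. [r4c3∈{1}] r4c3 has the single candidate 1. So r4c3=1.

Answer: 3 1 4 2 / 2 4 3 1 / 1 3 2 4 / 4 2 1 3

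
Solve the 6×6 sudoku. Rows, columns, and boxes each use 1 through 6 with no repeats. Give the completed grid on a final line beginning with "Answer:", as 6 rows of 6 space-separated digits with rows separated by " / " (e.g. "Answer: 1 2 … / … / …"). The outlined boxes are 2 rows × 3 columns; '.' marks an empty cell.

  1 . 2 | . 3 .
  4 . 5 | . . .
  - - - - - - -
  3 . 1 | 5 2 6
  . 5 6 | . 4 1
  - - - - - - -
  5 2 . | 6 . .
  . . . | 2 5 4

Step 1. [r2c2∈{3,6}] row 2 places 3 nowhere but r2c2 ⇒ r2c2=3.
Step 2. [r6c1∈{6}] r6c1 is down to just 6 ⇒ r6c1=6.
Step 3. [r5c6∈{3}] r5c6 has the single candidate 3, so r5c6=3.
Step 4. [r2c4∈{1}] nothing but 1 survives at r2c4, so r2c4=1.
Step 5. [r6c2∈{1}] r6c2 is down to just 1. So r6c2=1.
Step 6. [r5c5∈{1}] only 1 remains possible at r5c5, so r5c5=1.
Step 7. [r2c6∈{2}] only 2 remains possible at r2c6. So r2c6=2.
Step 8. [r1c6∈{5}] r1c6 has the single candidate 5 ⇒ r1c6=5.
Step 9. [r4c1∈{2}] r4c1's peers cover all but 2, so r4c1=2.
Step 10. [r3c2∈{4}] r3c2 is down to just 4. So r3c2=4.
Step 11. [r5c3∈{4}] r5c3's peers cover all but 4. So r5c3=4.
Step 12. [r4c4∈{3}] nothing but 3 survives at r4c4, so r4c4=3.
Step 13. [r2c5∈{6}] r2c5 is down to just 6. So r2c5=6.
Step 14. [r1c2∈{6}] only 6 remains possible at r1c2. So r1c2=6.
Step 15. [r6c3∈{3}] r6c3's peers cover all but 3 ⇒ r6c3=3.
Step 16. [r1c4∈{4}] nothing but 4 survives at r1c4, so r1c4=4.

Answer: 1 6 2 4 3 5 / 4 3 5 1 6 2 / 3 4 1 5 2 6 / 2 5 6 3 4 1 / 5 2 4 6 1 3 / 6 1 3 2 5 4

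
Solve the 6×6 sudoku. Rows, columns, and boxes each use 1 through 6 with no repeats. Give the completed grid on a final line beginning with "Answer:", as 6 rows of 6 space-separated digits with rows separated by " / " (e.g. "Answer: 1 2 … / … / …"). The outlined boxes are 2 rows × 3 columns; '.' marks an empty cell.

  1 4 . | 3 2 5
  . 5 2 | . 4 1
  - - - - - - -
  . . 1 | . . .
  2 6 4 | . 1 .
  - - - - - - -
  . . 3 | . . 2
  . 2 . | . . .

Step 1. [r3c1∈{3,5}] across box 3, 5 lands solely at r3c1, so r3c1=5.
Step 2. [r6c4∈{1,4,5,6}] in row 6, 1 fits only at r6c4 ⇒ r6c4=1.
Step 3. [r4c6∈{3}] nothing but 3 survives at r4c6 ⇒ r4c6=3.
Step 4. [r3c5∈{6}] r3c5's peers cover all but 6, so r3c5=6.
Step 5. [r6c6∈{4,6}] 6 has one home in col 6: r6c6 ⇒ r6c6=6.
Step 6. [r5c4∈{4,5}] in box 6, 4 fits only at r5c4, so r5c4=4.
Step 7. [r5c5∈{5}] r5c5 is down to just 5, so r5c5=5.
Step 8. [r1c3∈{6}] nothing but 6 survives at r1c3 ⇒ r1c3=6.
Step 9. [r6c5∈{3}] r6c5 is down to just 3, so r6c5=3.
Step 10. [r5c2∈{1}] only 1 remains possible at r5c2 ⇒ r5c2=1.
Step 11. [r3c6∈{4}] r3c6 is down to just 4 ⇒ r3c6=4.
Step 12. [r3c2∈{3}] only 3 remains possible at r3c2. So r3c2=3.
Step 13. [r4c4∈{5}] r4c4 has the single candidate 5 ⇒ r4c4=5.
Step 14. [r5c1∈{6}] r5c1's peers cover all but 6, so r5c1=6.
Step 15. [r6c3∈{5}] r6c3's peers cover all but 5. So r6c3=5.
Step 16. [r2c1∈{3}] r2c1 is down to just 3, so r2c1=3.
Step 17. [r2c4∈{6}] r2c4 is down to just 6. So r2c4=6.
Step 18. [r3c4∈{2}] r3c4 has the single candidate 2 ⇒ r3c4=2.
Step 19. [r6c1∈{4}] nothing but 4 survives at r6c1. So r6c1=4.

Answer: 1 4 6 3 2 5 / 3 5 2 6 4 1 / 5 3 1 2 6 4 / 2 6 4 5 1 3 / 6 1 3 4 5 2 / 4 2 5 1 3 6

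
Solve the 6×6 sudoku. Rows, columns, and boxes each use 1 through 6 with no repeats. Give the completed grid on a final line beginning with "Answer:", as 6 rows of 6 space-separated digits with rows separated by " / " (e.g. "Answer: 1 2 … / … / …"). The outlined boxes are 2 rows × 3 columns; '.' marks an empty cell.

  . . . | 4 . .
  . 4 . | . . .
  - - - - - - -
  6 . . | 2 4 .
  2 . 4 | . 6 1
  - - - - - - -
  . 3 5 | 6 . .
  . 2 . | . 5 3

Step 1. [r1c2∈{1,5,6}] in col 2, 6 fits only at r1c2 ⇒ r1c2=6.
Step 2. [r6c4∈{1}] r6c4 has the single candidate 1. So r6c4=1.
Step 3. [r3c6∈{5}] r3c6 is down to just 5 ⇒ r3c6=5.
Step 4. [r1c6∈{2}] r1c6's peers cover all but 2 ⇒ r1c6=2.
Step 5. [r5c1∈{1,4}] in row 5, 1 fits only at r5c1 ⇒ r5c1=1.
Step 6. [r3c3∈{1,3}] row 3 places 3 nowhere but r3c3, so r3c3=3.
Step 7. [r1c1∈{3,5}] across row 1, 5 lands solely at r1c1. So r1c1=5.
Step 8. [r1c5∈{1,3}] in row 1, 3 fits only at r1c5, so r1c5=3.
Step 9. [r1c3∈{1}] only 1 remains possible at r1c3. So r1c3=1.
Step 10. [r4c2∈{5}] r4c2 is down to just 5. So r4c2=5.
Step 11. [r2c5∈{1}] nothing but 1 survives at r2c5 ⇒ r2c5=1.
Step 12. [r2c1∈{3}] only 3 remains possible at r2c1. So r2c1=3.
Step 13. [r5c5∈{2}] only 2 remains possible at r5c5, so r5c5=2.
Step 14. [r6c3∈{6}] r6c3 has the single candidate 6. So r6c3=6.
Step 15. [r3c2∈{1}] r3c2 is down to just 1 ⇒ r3c2=1.
Step 16. [r2c4∈{5}] r2c4 has the single candidate 5. So r2c4=5.
Step 17. [r2c3∈{2}] nothing but 2 survives at r2c3 ⇒ r2c3=2.
Step 18. [r2c6∈{6}] nothing but 6 survives at r2c6. So r2c6=6.
Step 19. [r4c4∈{3}] only 3 remains possible at r4c4. So r4c4=3.
Step 20. [r6c1∈{4}] only 4 remains possible at r6c1. So r6c1=4.
Step 21. [r5c6∈{4}] r5c6 is down to just 4 ⇒ r5c6=4.

Answer: 5 6 1 4 3 2 / 3 4 2 5 1 6 / 6 1 3 2 4 5 / 2 5 4 3 6 1 / 1 3 5 6 2 4 / 4 2 6 1 5 3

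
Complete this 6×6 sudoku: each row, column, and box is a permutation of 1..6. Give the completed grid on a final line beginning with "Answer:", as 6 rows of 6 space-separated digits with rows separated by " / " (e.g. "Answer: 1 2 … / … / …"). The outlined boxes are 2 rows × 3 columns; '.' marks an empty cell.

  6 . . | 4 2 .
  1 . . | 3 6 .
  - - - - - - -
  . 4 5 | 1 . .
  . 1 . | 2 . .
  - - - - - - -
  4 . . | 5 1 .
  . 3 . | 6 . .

Step 1. [r3c5∈{3}] only 3 remains possible at r3c5, so r3c5=3.
Step 2. [r2c6∈{5}] only 5 remains possible at r2c6. So r2c6=5.
Step 3. [r4c3∈{3,6}] 6 has one home in box 3: r4c3 ⇒ r4c3=6.
Step 4. [r5c3∈{2}] r5c3 is down to just 2. So r5c3=2.
Step 5. [r4c6∈{4}] r4c6 is down to just 4. So r4c6=4.
Step 6. [r4c1∈{3}] only 3 remains possible at r4c1, so r4c1=3.
Step 7. [r5c6∈{3}] only 3 remains possible at r5c6 ⇒ r5c6=3.
Step 8. [r3c1∈{2}] nothing but 2 survives at r3c1, so r3c1=2.
Step 9. [r2c3∈{4}] r2c3's peers cover all but 4, so r2c3=4.
Step 10. [r6c3∈{1}] only 1 remains possible at r6c3. So r6c3=1.
Step 11. [r1c3∈{3}] nothing but 3 survives at r1c3. So r1c3=3.
Step 12. [r3c6∈{6}] r3c6 has the single candidate 6, so r3c6=6.
Step 13. [r1c6∈{1}] r1c6 has the single candidate 1, so r1c6=1.
Step 14. [r6c5∈{4}] r6c5 has the single candidate 4 ⇒ r6c5=4.
Step 15. [r6c6∈{2}] r6c6 has the single candidate 2, so r6c6=2.
Step 16. [r6c1∈{5}] r6c1's peers cover all but 5. So r6c1=5.
Step 17. [r4c5∈{5}] r4c5 has the single candidate 5. So r4c5=5.
Step 18. [r2c2∈{2}] only 2 remains possible at r2c2, so r2c2=2.
Step 19. [r5c2∈{6}] only 6 remains possible at r5c2 ⇒ r5c2=6.
Step 20. [r1c2∈{5}] r1c2's peers cover all but 5. So r1c2=5.

Answer: 6 5 3 4 2 1 / 1 2 4 3 6 5 / 2 4 5 1 3 6 / 3 1 6 2 5 4 / 4 6 2 5 1 3 / 5 3 1 6 4 2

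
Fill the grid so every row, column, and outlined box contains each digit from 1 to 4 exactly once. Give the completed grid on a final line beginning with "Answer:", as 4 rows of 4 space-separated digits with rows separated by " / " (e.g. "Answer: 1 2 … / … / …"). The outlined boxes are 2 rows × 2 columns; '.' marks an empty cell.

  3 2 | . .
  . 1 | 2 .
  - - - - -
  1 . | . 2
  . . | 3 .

Step 1. [r3c3∈{4}] nothing but 4 survives at r3c3, so r3c3=4.
Step 2. [r1c4∈{1,4}] r1c4 is the only open cell in row 1 admitting 4. So r1c4=4.
Step 3. [r4c2∈{4}] only 4 remains possible at r4c2, so r4c2=4.
Step 4. [r4c4∈{1}] r4c4's peers cover all but 1, so r4c4=1.
Step 5. [r2c1∈{4}] only 4 remains possible at r2c1, so r2c1=4.
Step 6. [r2c4∈{3}] only 3 remains possible at r2c4 ⇒ r2c4=3.
Step 7. [r4c1∈{2}] only 2 remains possible at r4c1, so r4c1=2.
Step 8. [r1c3∈{1}] nothing but 1 survives at r1c3 ⇒ r1c3=1.
Step 9. [r3c2∈{3}] r3c2 is down to just 3 ⇒ r3c2=3.

Answer: 3 2 1 4 / 4 1 2 3 / 1 3 4 2 / 2 4 3 1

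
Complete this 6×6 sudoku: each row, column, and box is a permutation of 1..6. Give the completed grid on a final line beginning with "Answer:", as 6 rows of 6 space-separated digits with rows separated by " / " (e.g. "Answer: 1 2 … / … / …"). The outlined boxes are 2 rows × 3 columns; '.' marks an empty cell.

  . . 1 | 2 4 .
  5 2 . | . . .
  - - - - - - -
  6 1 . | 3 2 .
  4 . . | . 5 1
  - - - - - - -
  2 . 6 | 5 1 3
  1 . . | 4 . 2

Step 1. [r2c6∈{6}] nothing but 6 survives at r2c6 ⇒ r2c6=6.
Step 2. [r4c2∈{3}] r4c2's peers cover all but 3 ⇒ r4c2=3.
Step 3. [r6c3∈{3,5}] row 6 places 3 nowhere but r6c3, so r6c3=3.
Step 4. [r1c6∈{5}] nothing but 5 survives at r1c6, so r1c6=5.
Step 5. [r2c3∈{4}] r2c3's peers cover all but 4 ⇒ r2c3=4.
Step 6. [r3c3∈{5}] r3c3 is down to just 5, so r3c3=5.
Step 7. [r2c4∈{1}] r2c4's peers cover all but 1, so r2c4=1.
Step 8. [r6c2∈{5}] nothing but 5 survives at r6c2 ⇒ r6c2=5.
Step 9. [r5c2∈{4}] r5c2 has the single candidate 4 ⇒ r5c2=4.
Step 10. [r1c1∈{3}] r1c1 has the single candidate 3 ⇒ r1c1=3.
Step 11. [r1c2∈{6}] r1c2's peers cover all but 6. So r1c2=6.
Step 12. [r4c4∈{6}] nothing but 6 survives at r4c4, so r4c4=6.
Step 13. [r6c5∈{6}] r6c5 is down to just 6, so r6c5=6.
Step 14. [r2c5∈{3}] r2c5 is down to just 3 ⇒ r2c5=3.
Step 15. [r4c3∈{2}] nothing but 2 survives at r4c3, so r4c3=2.
Step 16. [r3c6∈{4}] only 4 remains possible at r3c6, so r3c6=4.

Answer: 3 6 1 2 4 5 / 5 2 4 1 3 6 / 6 1 5 3 2 4 / 4 3 2 6 5 1 / 2 4 6 5 1 3 / 1 5 3 4 6 2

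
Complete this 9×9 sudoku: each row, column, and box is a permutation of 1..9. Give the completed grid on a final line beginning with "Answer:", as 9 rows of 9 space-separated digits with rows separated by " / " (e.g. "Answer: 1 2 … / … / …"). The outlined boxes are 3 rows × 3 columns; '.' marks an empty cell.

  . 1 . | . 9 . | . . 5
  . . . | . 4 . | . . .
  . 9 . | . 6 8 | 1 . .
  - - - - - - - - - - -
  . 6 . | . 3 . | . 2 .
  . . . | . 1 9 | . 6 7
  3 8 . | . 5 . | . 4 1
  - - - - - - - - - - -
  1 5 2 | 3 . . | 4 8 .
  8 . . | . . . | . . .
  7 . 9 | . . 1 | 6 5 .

Step 1. [r2c2∈{2,3,7}] 7 has one home in col 2: r2c2. So r2c2=7.
Step 2. [r8c4∈{2,4,5,6,7,9}] in col 4, 9 fits only at r8c4. So r8c4=9.
Step 3. [r2c9∈{2,3,6,8,9}] in col 9, 6 fits only at r2c9 ⇒ r2c9=6.
Step 4. [r8c6∈{2,4,5,6,7}] r8c6 is the only open cell in row 8 admitting 5 ⇒ r8c6=5.
Step 5. [r9c4∈{2,4,8}] box 8 places 4 nowhere but r9c4. So r9c4=4.
Step 6. [r5c7∈{3,5,8}] r5c7 is the only open cell in row 5 admitting 3 ⇒ r5c7=3.
Step 7. [r4c1∈{4,5,9}] 9 has one home in col 1: r4c1, so r4c1=9.
Step 8. [r3c9∈{2,3,4}] in col 9, 4 fits only at r3c9 ⇒ r3c9=4.
Step 9. [r1c1∈{2,4,6}] in col 1, 6 fits only at r1c1. So r1c1=6.
Step 10. [r5c1∈{2,4,5}] across col 1, 4 lands solely at r5c1. So r5c1=4.
Step 11. [r9c2∈{3}] r9c2 is down to just 3, so r9c2=3.
Step 12. [r1c3∈{3,4,8}] 4 has one home in row 1: r1c3 ⇒ r1c3=4.
Step 13. [r1c7∈{2,7,8}] row 1 places 8 nowhere but r1c7, so r1c7=8.
Step 14. [r2c7∈{2,9}] r2c7 is the only open cell in box 3 admitting 2, so r2c7=2.
Step 15. [r2c1∈{5}] r2c1 has the single candidate 5, so r2c1=5.
Step 16. [r6c3∈{7}] r6c3 is down to just 7, so r6c3=7.
Step 17. [r2c6∈{3}] r2c6 is down to just 3, so r2c6=3.
Step 18. [r1c8∈{3,7}] across row 1, 3 lands solely at r1c8. So r1c8=3.
Step 19. [r7c5∈{7}] r7c5's peers cover all but 7. So r7c5=7.
Step 20. [r6c4∈{2,6}] in col 4, 6 fits only at r6c4. So r6c4=6.
Step 21. [r5c4∈{2,8}] across row 5, 8 lands solely at r5c4. So r5c4=8.
Step 22. [r4c4∈{7}] r4c4 has the single candidate 7 ⇒ r4c4=7.
Step 23. [r1c4∈{2}] r1c4 is down to just 2, so r1c4=2.
Step 24. [r8c5∈{2}] r8c5 has the single candidate 2. So r8c5=2.
Step 25. [r5c3∈{5}] r5c3 is down to just 5 ⇒ r5c3=5.
Step 26. [r3c8∈{7}] only 7 remains possible at r3c8 ⇒ r3c8=7.
Step 27. [r7c9∈{9}] nothing but 9 survives at r7c9. So r7c9=9.
Step 28. [r4c9∈{8}] r4c9 has the single candidate 8, so r4c9=8.
Step 29. [r4c6∈{4}] r4c6 is down to just 4 ⇒ r4c6=4.
Step 30. [r2c4∈{1}] only 1 remains possible at r2c4 ⇒ r2c4=1.
Step 31. [r6c6∈{2}] r6c6's peers cover all but 2, so r6c6=2.
Step 32. [r8c2∈{4}] r8c2 has the single candidate 4. So r8c2=4.
Step 33. [r8c9∈{3}] only 3 remains possible at r8c9, so r8c9=3.
Step 34. [r8c3∈{6}] r8c3 has the single candidate 6. So r8c3=6.
Step 35. [r7c6∈{6}] nothing but 6 survives at r7c6. So r7c6=6.
Step 36. [r8c8∈{1}] r8c8's peers cover all but 1 ⇒ r8c8=1.
Step 37. [r4c3∈{1}] only 1 remains possible at r4c3 ⇒ r4c3=1.
Step 38. [r3c3∈{3}] only 3 remains possible at r3c3, so r3c3=3.
Step 39. [r2c3∈{8}] nothing but 8 survives at r2c3, so r2c3=8.
Step 40. [r1c6∈{7}] r1c6 has the single candidate 7. So r1c6=7.
Step 41. [r5c2∈{2}] r5c2 is down to just 2, so r5c2=2.
Step 42. [r2c8∈{9}] r2c8 is down to just 9, so r2c8=9.
Step 43. [r9c9∈{2}] r9c9's peers cover all but 2 ⇒ r9c9=2.
Step 44. [r3c1∈{2}] r3c1's peers cover all but 2 ⇒ r3c1=2.
Step 45. [r3c4∈{5}] nothing but 5 survives at r3c4 ⇒ r3c4=5.
Step 46. [r6c7∈{9}] r6c7's peers cover all but 9, so r6c7=9.
Step 47. [r4c7∈{5}] nothing but 5 survives at r4c7. So r4c7=5.
Step 48. [r9c5∈{8}] nothing but 8 survives at r9c5, so r9c5=8.
Step 49. [r8c7∈{7}] r8c7 is down to just 7. So r8c7=7.

Answer: 6 1 4 2 9 7 8 3 5 / 5 7 8 1 4 3 2 9 6 / 2 9 3 5 6 8 1 7 4 / 9 6 1 7 3 4 5 2 8 / 4 2 5 8 1 9 3 6 7 / 3 8 7 6 5 2 9 4 1 / 1 5 2 3 7 6 4 8 9 / 8 4 6 9 2 5 7 1 3 / 7 3 9 4 8 1 6 5 2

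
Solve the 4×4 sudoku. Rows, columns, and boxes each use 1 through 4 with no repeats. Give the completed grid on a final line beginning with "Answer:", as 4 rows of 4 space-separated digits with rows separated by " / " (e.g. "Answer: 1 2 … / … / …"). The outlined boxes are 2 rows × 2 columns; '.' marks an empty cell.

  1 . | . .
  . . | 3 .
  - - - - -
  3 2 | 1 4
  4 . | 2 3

Step 1. [r2c4∈{1,2}] 1 has one home in row 2: r2c4, so r2c4=1.
Step 2. [r2c2∈{4}] r2c2 is down to just 4, so r2c2=4.
Step 3. [r1c2∈{3}] only 3 remains possible at r1c2 ⇒ r1c2=3.
Step 4. [r1c4∈{2}] r1c4 has the single candidate 2. So r1c4=2.
Step 5. [r4c2∈{1}] r4c2 is down to just 1 ⇒ r4c2=1.
Step 6. [r1c3∈{4}] r1c3's peers cover all but 4 ⇒ r1c3=4.
Step 7. [r2c1∈{2}] r2c1's peers cover all but 2. So r2c1=2.

Answer: 1 3 4 2 / 2 4 3 1 / 3 2 1 4 / 4 1 2 3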